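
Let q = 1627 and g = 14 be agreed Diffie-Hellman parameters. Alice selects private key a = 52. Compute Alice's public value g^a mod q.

112

Public value = 14^52 mod 1627.
14^1 ≡ 14 (mod 1627)
14^2 = (14^1)^2 ≡ 14^2 = 196 ≡ 196 (mod 1627)
14^4 = (14^2)^2 ≡ 196^2 = 38416 ≡ 995 (mod 1627)
14^8 = (14^4)^2 ≡ 995^2 = 990025 ≡ 809 (mod 1627)
14^16 = (14^8)^2 ≡ 809^2 = 654481 ≡ 427 (mod 1627)
14^32 = (14^16)^2 ≡ 427^2 = 182329 ≡ 105 (mod 1627)
14^52 = 14^32 · 14^16 · 14^4 ≡ 105 · 427 · 995 ≡ 112 (mod 1627).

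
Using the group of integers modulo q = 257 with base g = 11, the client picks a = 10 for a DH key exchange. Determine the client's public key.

Public value = 11^10 mod 257.
11^1 ≡ 11 (mod 257)
11^2 = (11^1)^2 ≡ 11^2 = 121 ≡ 121 (mod 257)
11^4 = (11^2)^2 ≡ 121^2 = 14641 ≡ 249 (mod 257)
11^8 = (11^4)^2 ≡ 249^2 = 62001 ≡ 64 (mod 257)
11^10 = 11^8 · 11^2 ≡ 64 · 121 ≡ 34 (mod 257).

34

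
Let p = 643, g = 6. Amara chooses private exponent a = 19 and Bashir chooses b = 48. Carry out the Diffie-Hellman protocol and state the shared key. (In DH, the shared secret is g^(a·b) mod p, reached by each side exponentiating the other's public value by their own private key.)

238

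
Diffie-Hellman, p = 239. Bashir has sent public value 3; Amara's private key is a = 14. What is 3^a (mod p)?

101

Shared key K = 3^14 mod 239.
3^1 ≡ 3 (mod 239)
3^2 = (3^1)^2 ≡ 3^2 = 9 ≡ 9 (mod 239)
3^4 = (3^2)^2 ≡ 9^2 = 81 ≡ 81 (mod 239)
3^8 = (3^4)^2 ≡ 81^2 = 6561 ≡ 108 (mod 239)
3^14 = 3^8 · 3^4 · 3^2 ≡ 108 · 81 · 9 ≡ 101 (mod 239).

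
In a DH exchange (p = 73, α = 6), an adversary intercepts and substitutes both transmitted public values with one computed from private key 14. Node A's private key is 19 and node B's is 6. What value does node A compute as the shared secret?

Node A receives an adversary's public value M = 6^14 mod 73 instead of the honest one.
6^1 ≡ 6 (mod 73)
6^2 = (6^1)^2 ≡ 6^2 = 36 ≡ 36 (mod 73)
6^4 = (6^2)^2 ≡ 36^2 = 1296 ≡ 55 (mod 73)
6^8 = (6^4)^2 ≡ 55^2 = 3025 ≡ 32 (mod 73)
6^14 = 6^8 · 6^4 · 6^2 ≡ 32 · 55 · 36 ≡ 69 (mod 73).
So M = 69. Node A computes K = M^19 mod 73.
69^1 ≡ 69 (mod 73)
69^2 = (69^1)^2 ≡ 69^2 = 4761 ≡ 16 (mod 73)
69^4 = (69^2)^2 ≡ 16^2 = 256 ≡ 37 (mod 73)
69^8 = (69^4)^2 ≡ 37^2 = 1369 ≡ 55 (mod 73)
69^16 = (69^8)^2 ≡ 55^2 = 3025 ≡ 32 (mod 73)
69^19 = 69^16 · 69^2 · 69^1 ≡ 32 · 16 · 69 ≡ 69 (mod 73).

69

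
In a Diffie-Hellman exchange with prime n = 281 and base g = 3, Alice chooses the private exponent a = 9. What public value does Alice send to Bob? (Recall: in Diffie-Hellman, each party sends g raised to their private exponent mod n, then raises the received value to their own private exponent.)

Public value = 3^9 mod 281.
3^1 ≡ 3 (mod 281)
3^2 = (3^1)^2 ≡ 3^2 = 9 ≡ 9 (mod 281)
3^4 = (3^2)^2 ≡ 9^2 = 81 ≡ 81 (mod 281)
3^8 = (3^4)^2 ≡ 81^2 = 6561 ≡ 98 (mod 281)
3^9 = 3^8 · 3^1 ≡ 98 · 3 ≡ 13 (mod 281).

13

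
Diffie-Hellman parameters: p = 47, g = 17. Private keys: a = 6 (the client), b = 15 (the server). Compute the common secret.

The server sends B = g^b mod p = 17^15 mod 47.
17^1 ≡ 17 (mod 47)
17^2 = (17^1)^2 ≡ 17^2 = 289 ≡ 7 (mod 47)
17^4 = (17^2)^2 ≡ 7^2 = 49 ≡ 2 (mod 47)
17^8 = (17^4)^2 ≡ 2^2 = 4 ≡ 4 (mod 47)
17^15 = 17^8 · 17^4 · 17^2 · 17^1 ≡ 4 · 2 · 7 · 17 ≡ 12 (mod 47).
So B = 12. The client then computes K = B^a mod p = 12^6 mod 47.
12^1 ≡ 12 (mod 47)
12^2 = (12^1)^2 ≡ 12^2 = 144 ≡ 3 (mod 47)
12^4 = (12^2)^2 ≡ 3^2 = 9 ≡ 9 (mod 47)
12^6 = 12^4 · 12^2 ≡ 9 · 3 ≡ 27 (mod 47).

27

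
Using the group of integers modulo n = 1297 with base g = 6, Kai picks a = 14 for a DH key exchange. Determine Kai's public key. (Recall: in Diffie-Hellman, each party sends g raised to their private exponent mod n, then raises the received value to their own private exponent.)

Public value = 6^14 (mod 1297).
6^1 ≡ 6 (mod 1297)
6^2 = (6^1)^2 ≡ 6^2 = 36 ≡ 36 (mod 1297)
6^4 = (6^2)^2 ≡ 36^2 = 1296 ≡ 1296 (mod 1297)
6^8 = (6^4)^2 ≡ 1296^2 = 1679616 ≡ 1 (mod 1297)
6^14 = 6^8 · 6^4 · 6^2 ≡ 1 · 1296 · 36 ≡ 1261 (mod 1297).

1261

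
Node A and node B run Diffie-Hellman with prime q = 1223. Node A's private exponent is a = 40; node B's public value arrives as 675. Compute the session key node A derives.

675

Shared key K = 675^40 mod 1223.
675^1 ≡ 675 (mod 1223)
675^2 = (675^1)^2 ≡ 675^2 = 455625 ≡ 669 (mod 1223)
675^4 = (675^2)^2 ≡ 669^2 = 447561 ≡ 1166 (mod 1223)
675^8 = (675^4)^2 ≡ 1166^2 = 1359556 ≡ 803 (mod 1223)
675^16 = (675^8)^2 ≡ 803^2 = 644809 ≡ 288 (mod 1223)
675^32 = (675^16)^2 ≡ 288^2 = 82944 ≡ 1003 (mod 1223)
675^40 = 675^32 · 675^8 ≡ 1003 · 803 ≡ 675 (mod 1223).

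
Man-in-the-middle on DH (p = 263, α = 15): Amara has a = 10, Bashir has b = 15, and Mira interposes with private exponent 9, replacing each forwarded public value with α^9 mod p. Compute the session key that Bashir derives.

134

Bashir receives Mira's public value M = 15^9 mod 263 instead of the honest one.
15^1 ≡ 15 (mod 263)
15^2 = (15^1)^2 ≡ 15^2 = 225 ≡ 225 (mod 263)
15^4 = (15^2)^2 ≡ 225^2 = 50625 ≡ 129 (mod 263)
15^8 = (15^4)^2 ≡ 129^2 = 16641 ≡ 72 (mod 263)
15^9 = 15^8 · 15^1 ≡ 72 · 15 ≡ 28 (mod 263).
So M = 28. Bashir computes K = M^15 mod 263.
28^1 ≡ 28 (mod 263)
28^2 = (28^1)^2 ≡ 28^2 = 784 ≡ 258 (mod 263)
28^4 = (28^2)^2 ≡ 258^2 = 66564 ≡ 25 (mod 263)
28^8 = (28^4)^2 ≡ 25^2 = 625 ≡ 99 (mod 263)
28^15 = 28^8 · 28^4 · 28^2 · 28^1 ≡ 99 · 25 · 258 · 28 ≡ 134 (mod 263).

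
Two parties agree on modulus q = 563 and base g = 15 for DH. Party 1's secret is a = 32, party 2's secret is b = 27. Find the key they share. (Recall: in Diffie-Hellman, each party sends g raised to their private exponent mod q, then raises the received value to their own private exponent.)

498

Party 2 sends B = g^b mod q = 15^27 mod 563.
15^1 ≡ 15 (mod 563)
15^2 = (15^1)^2 ≡ 15^2 = 225 ≡ 225 (mod 563)
15^4 = (15^2)^2 ≡ 225^2 = 50625 ≡ 518 (mod 563)
15^8 = (15^4)^2 ≡ 518^2 = 268324 ≡ 336 (mod 563)
15^16 = (15^8)^2 ≡ 336^2 = 112896 ≡ 296 (mod 563)
15^27 = 15^16 · 15^8 · 15^2 · 15^1 ≡ 296 · 336 · 225 · 15 ≡ 22 (mod 563).
So B = 22. Party 1 then computes K = B^a mod q = 22^32 mod 563.
22^1 ≡ 22 (mod 563)
22^2 = (22^1)^2 ≡ 22^2 = 484 ≡ 484 (mod 563)
22^4 = (22^2)^2 ≡ 484^2 = 234256 ≡ 48 (mod 563)
22^8 = (22^4)^2 ≡ 48^2 = 2304 ≡ 52 (mod 563)
22^16 = (22^8)^2 ≡ 52^2 = 2704 ≡ 452 (mod 563)
22^32 = (22^16)^2 ≡ 452^2 = 204304 ≡ 498 (mod 563)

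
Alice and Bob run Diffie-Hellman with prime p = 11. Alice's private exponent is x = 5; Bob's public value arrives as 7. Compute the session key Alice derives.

Shared key K = 7^5 mod 11.
7^1 ≡ 7 (mod 11)
7^2 = (7^1)^2 ≡ 7^2 = 49 ≡ 5 (mod 11)
7^4 = (7^2)^2 ≡ 5^2 = 25 ≡ 3 (mod 11)
7^5 = 7^4 · 7^1 ≡ 3 · 7 ≡ 10 (mod 11).

10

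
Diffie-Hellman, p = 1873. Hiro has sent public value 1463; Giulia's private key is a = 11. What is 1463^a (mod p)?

836

Shared key K = 1463^11 mod 1873.
1463^1 ≡ 1463 (mod 1873)
1463^2 = (1463^1)^2 ≡ 1463^2 = 2140369 ≡ 1403 (mod 1873)
1463^4 = (1463^2)^2 ≡ 1403^2 = 1968409 ≡ 1759 (mod 1873)
1463^8 = (1463^4)^2 ≡ 1759^2 = 3094081 ≡ 1758 (mod 1873)
1463^11 = 1463^8 · 1463^2 · 1463^1 ≡ 1758 · 1403 · 1463 ≡ 836 (mod 1873).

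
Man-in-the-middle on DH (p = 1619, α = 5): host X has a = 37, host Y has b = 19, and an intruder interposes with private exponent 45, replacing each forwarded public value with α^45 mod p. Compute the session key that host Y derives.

Host Y receives an intruder's public value M = 5^45 mod 1619 instead of the honest one.
5^1 ≡ 5 (mod 1619)
5^2 = (5^1)^2 ≡ 5^2 = 25 ≡ 25 (mod 1619)
5^4 = (5^2)^2 ≡ 25^2 = 625 ≡ 625 (mod 1619)
5^8 = (5^4)^2 ≡ 625^2 = 390625 ≡ 446 (mod 1619)
5^16 = (5^8)^2 ≡ 446^2 = 198916 ≡ 1398 (mod 1619)
5^32 = (5^16)^2 ≡ 1398^2 = 1954404 ≡ 271 (mod 1619)
5^45 = 5^32 · 5^8 · 5^4 · 5^1 ≡ 271 · 446 · 625 · 5 ≡ 26 (mod 1619).
So M = 26. Host Y computes K = M^19 mod 1619.
26^1 ≡ 26 (mod 1619)
26^2 = (26^1)^2 ≡ 26^2 = 676 ≡ 676 (mod 1619)
26^4 = (26^2)^2 ≡ 676^2 = 456976 ≡ 418 (mod 1619)
26^8 = (26^4)^2 ≡ 418^2 = 174724 ≡ 1491 (mod 1619)
26^16 = (26^8)^2 ≡ 1491^2 = 2223081 ≡ 194 (mod 1619)
26^19 = 26^16 · 26^2 · 26^1 ≡ 194 · 676 · 26 ≡ 130 (mod 1619).

130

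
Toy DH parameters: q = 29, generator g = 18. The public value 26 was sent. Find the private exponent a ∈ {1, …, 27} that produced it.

17

Try successive powers of 18 modulo 29:
18^1 ≡ 18
18^2 ≡ 5
18^3 ≡ 3
18^4 ≡ 25
18^5 ≡ 15
18^6 ≡ 9
18^7 ≡ 17
18^8 ≡ 16
18^9 ≡ 27
18^10 ≡ 22
18^11 ≡ 19
18^12 ≡ 23
18^13 ≡ 8
18^14 ≡ 28
18^15 ≡ 11
18^16 ≡ 24
18^17 ≡ 26
Found: a = 17.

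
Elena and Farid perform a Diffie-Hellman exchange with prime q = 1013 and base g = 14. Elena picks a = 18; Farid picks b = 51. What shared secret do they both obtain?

571

Farid sends B = g^b mod q = 14^51 mod 1013.
14^1 ≡ 14 (mod 1013)
14^2 = (14^1)^2 ≡ 14^2 = 196 ≡ 196 (mod 1013)
14^4 = (14^2)^2 ≡ 196^2 = 38416 ≡ 935 (mod 1013)
14^8 = (14^4)^2 ≡ 935^2 = 874225 ≡ 6 (mod 1013)
14^16 = (14^8)^2 ≡ 6^2 = 36 ≡ 36 (mod 1013)
14^32 = (14^16)^2 ≡ 36^2 = 1296 ≡ 283 (mod 1013)
14^51 = 14^32 · 14^16 · 14^2 · 14^1 ≡ 283 · 36 · 196 · 14 ≡ 111 (mod 1013).
So B = 111. Elena then computes K = B^a mod q = 111^18 mod 1013.
111^1 ≡ 111 (mod 1013)
111^2 = (111^1)^2 ≡ 111^2 = 12321 ≡ 165 (mod 1013)
111^4 = (111^2)^2 ≡ 165^2 = 27225 ≡ 887 (mod 1013)
111^8 = (111^4)^2 ≡ 887^2 = 786769 ≡ 681 (mod 1013)
111^16 = (111^8)^2 ≡ 681^2 = 463761 ≡ 820 (mod 1013)
111^18 = 111^16 · 111^2 ≡ 820 · 165 ≡ 571 (mod 1013).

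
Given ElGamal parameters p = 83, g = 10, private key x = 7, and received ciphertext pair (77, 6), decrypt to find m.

Shared mask s = c₁^x mod p = 77^7 mod 83.
77^1 ≡ 77 (mod 83)
77^2 = (77^1)^2 ≡ 77^2 = 5929 ≡ 36 (mod 83)
77^4 = (77^2)^2 ≡ 36^2 = 1296 ≡ 51 (mod 83)
77^7 = 77^4 · 77^2 · 77^1 ≡ 51 · 36 · 77 ≡ 23 (mod 83).
So s = 23; s⁻¹ ≡ 65 (mod 83).
m = c₂ · s⁻¹ mod 83 = 6 · 65 mod 83 = 58.

58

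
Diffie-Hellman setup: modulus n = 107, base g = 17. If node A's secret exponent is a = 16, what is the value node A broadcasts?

41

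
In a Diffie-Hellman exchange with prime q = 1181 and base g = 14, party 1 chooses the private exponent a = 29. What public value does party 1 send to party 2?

576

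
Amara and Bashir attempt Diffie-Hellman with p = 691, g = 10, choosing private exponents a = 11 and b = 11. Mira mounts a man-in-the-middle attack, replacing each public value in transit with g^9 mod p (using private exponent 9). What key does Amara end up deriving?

666

Amara receives Mira's public value M = 10^9 mod 691 instead of the honest one.
10^1 ≡ 10 (mod 691)
10^2 = (10^1)^2 ≡ 10^2 = 100 ≡ 100 (mod 691)
10^4 = (10^2)^2 ≡ 100^2 = 10000 ≡ 326 (mod 691)
10^8 = (10^4)^2 ≡ 326^2 = 106276 ≡ 553 (mod 691)
10^9 = 10^8 · 10^1 ≡ 553 · 10 ≡ 2 (mod 691).
So M = 2. Amara computes K = M^11 mod 691.
2^1 ≡ 2 (mod 691)
2^2 = (2^1)^2 ≡ 2^2 = 4 ≡ 4 (mod 691)
2^4 = (2^2)^2 ≡ 4^2 = 16 ≡ 16 (mod 691)
2^8 = (2^4)^2 ≡ 16^2 = 256 ≡ 256 (mod 691)
2^11 = 2^8 · 2^2 · 2^1 ≡ 256 · 4 · 2 ≡ 666 (mod 691).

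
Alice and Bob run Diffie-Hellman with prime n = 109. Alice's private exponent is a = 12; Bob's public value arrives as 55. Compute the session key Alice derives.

45

Shared key K = 55^12 mod 109.
55^1 ≡ 55 (mod 109)
55^2 = (55^1)^2 ≡ 55^2 = 3025 ≡ 82 (mod 109)
55^4 = (55^2)^2 ≡ 82^2 = 6724 ≡ 75 (mod 109)
55^8 = (55^4)^2 ≡ 75^2 = 5625 ≡ 66 (mod 109)
55^12 = 55^8 · 55^4 ≡ 66 · 75 ≡ 45 (mod 109).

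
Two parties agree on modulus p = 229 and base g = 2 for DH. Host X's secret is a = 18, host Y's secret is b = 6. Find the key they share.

Host Y sends B = g^b mod p = 2^6 mod 229.
2^1 ≡ 2 (mod 229)
2^2 = (2^1)^2 ≡ 2^2 = 4 ≡ 4 (mod 229)
2^4 = (2^2)^2 ≡ 4^2 = 16 ≡ 16 (mod 229)
2^6 = 2^4 · 2^2 ≡ 16 · 4 ≡ 64 (mod 229).
So B = 64. Host X then computes K = B^a mod p = 64^18 mod 229.
64^1 ≡ 64 (mod 229)
64^2 = (64^1)^2 ≡ 64^2 = 4096 ≡ 203 (mod 229)
64^4 = (64^2)^2 ≡ 203^2 = 41209 ≡ 218 (mod 229)
64^8 = (64^4)^2 ≡ 218^2 = 47524 ≡ 121 (mod 229)
64^16 = (64^8)^2 ≡ 121^2 = 14641 ≡ 214 (mod 229)
64^18 = 64^16 · 64^2 ≡ 214 · 203 ≡ 161 (mod 229).

161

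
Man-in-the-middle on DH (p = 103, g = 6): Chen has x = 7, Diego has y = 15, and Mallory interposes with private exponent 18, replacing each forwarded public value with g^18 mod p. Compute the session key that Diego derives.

Diego receives Mallory's public value M = 6^18 mod 103 instead of the honest one.
6^1 ≡ 6 (mod 103)
6^2 = (6^1)^2 ≡ 6^2 = 36 ≡ 36 (mod 103)
6^4 = (6^2)^2 ≡ 36^2 = 1296 ≡ 60 (mod 103)
6^8 = (6^4)^2 ≡ 60^2 = 3600 ≡ 98 (mod 103)
6^16 = (6^8)^2 ≡ 98^2 = 9604 ≡ 25 (mod 103)
6^18 = 6^16 · 6^2 ≡ 25 · 36 ≡ 76 (mod 103).
So M = 76. Diego computes K = M^15 mod 103.
76^1 ≡ 76 (mod 103)
76^2 = (76^1)^2 ≡ 76^2 = 5776 ≡ 8 (mod 103)
76^4 = (76^2)^2 ≡ 8^2 = 64 ≡ 64 (mod 103)
76^8 = (76^4)^2 ≡ 64^2 = 4096 ≡ 79 (mod 103)
76^15 = 76^8 · 76^4 · 76^2 · 76^1 ≡ 79 · 64 · 8 · 76 ≡ 13 (mod 103).

13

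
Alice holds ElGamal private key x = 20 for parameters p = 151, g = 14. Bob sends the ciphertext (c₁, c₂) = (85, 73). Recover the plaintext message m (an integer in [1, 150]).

71

Shared mask s = c₁^x mod p = 85^20 mod 151.
85^1 ≡ 85 (mod 151)
85^2 = (85^1)^2 ≡ 85^2 = 7225 ≡ 128 (mod 151)
85^4 = (85^2)^2 ≡ 128^2 = 16384 ≡ 76 (mod 151)
85^8 = (85^4)^2 ≡ 76^2 = 5776 ≡ 38 (mod 151)
85^16 = (85^8)^2 ≡ 38^2 = 1444 ≡ 85 (mod 151)
85^20 = 85^16 · 85^4 ≡ 85 · 76 ≡ 118 (mod 151).
So s = 118; s⁻¹ ≡ 32 (mod 151).
m = c₂ · s⁻¹ mod 151 = 73 · 32 mod 151 = 71.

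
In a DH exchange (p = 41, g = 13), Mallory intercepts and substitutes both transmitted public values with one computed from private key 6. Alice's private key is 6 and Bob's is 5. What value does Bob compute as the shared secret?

Bob receives Mallory's public value M = 13^6 mod 41 instead of the honest one.
13^1 ≡ 13 (mod 41)
13^2 = (13^1)^2 ≡ 13^2 = 169 ≡ 5 (mod 41)
13^4 = (13^2)^2 ≡ 5^2 = 25 ≡ 25 (mod 41)
13^6 = 13^4 · 13^2 ≡ 25 · 5 ≡ 2 (mod 41).
So M = 2. Bob computes K = M^5 mod 41.
2^1 ≡ 2 (mod 41)
2^2 = (2^1)^2 ≡ 2^2 = 4 ≡ 4 (mod 41)
2^4 = (2^2)^2 ≡ 4^2 = 16 ≡ 16 (mod 41)
2^5 = 2^4 · 2^1 ≡ 16 · 2 ≡ 32 (mod 41).

32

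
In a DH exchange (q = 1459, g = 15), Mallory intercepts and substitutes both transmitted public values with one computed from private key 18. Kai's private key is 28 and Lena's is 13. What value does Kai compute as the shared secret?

Kai receives Mallory's public value M = 15^18 mod 1459 instead of the honest one.
15^1 ≡ 15 (mod 1459)
15^2 = (15^1)^2 ≡ 15^2 = 225 ≡ 225 (mod 1459)
15^4 = (15^2)^2 ≡ 225^2 = 50625 ≡ 1019 (mod 1459)
15^8 = (15^4)^2 ≡ 1019^2 = 1038361 ≡ 1012 (mod 1459)
15^16 = (15^8)^2 ≡ 1012^2 = 1024144 ≡ 1385 (mod 1459)
15^18 = 15^16 · 15^2 ≡ 1385 · 225 ≡ 858 (mod 1459).
So M = 858. Kai computes K = M^28 mod 1459.
858^1 ≡ 858 (mod 1459)
858^2 = (858^1)^2 ≡ 858^2 = 736164 ≡ 828 (mod 1459)
858^4 = (858^2)^2 ≡ 828^2 = 685584 ≡ 1313 (mod 1459)
858^8 = (858^4)^2 ≡ 1313^2 = 1723969 ≡ 890 (mod 1459)
858^16 = (858^8)^2 ≡ 890^2 = 792100 ≡ 1322 (mod 1459)
858^28 = 858^16 · 858^8 · 858^4 ≡ 1322 · 890 · 1313 ≡ 521 (mod 1459).

521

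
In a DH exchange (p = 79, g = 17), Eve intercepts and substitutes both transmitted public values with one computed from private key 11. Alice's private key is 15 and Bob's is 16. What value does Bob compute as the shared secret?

46

Bob receives Eve's public value M = 17^11 mod 79 instead of the honest one.
17^1 ≡ 17 (mod 79)
17^2 = (17^1)^2 ≡ 17^2 = 289 ≡ 52 (mod 79)
17^4 = (17^2)^2 ≡ 52^2 = 2704 ≡ 18 (mod 79)
17^8 = (17^4)^2 ≡ 18^2 = 324 ≡ 8 (mod 79)
17^11 = 17^8 · 17^2 · 17^1 ≡ 8 · 52 · 17 ≡ 41 (mod 79).
So M = 41. Bob computes K = M^16 mod 79.
41^1 ≡ 41 (mod 79)
41^2 = (41^1)^2 ≡ 41^2 = 1681 ≡ 22 (mod 79)
41^4 = (41^2)^2 ≡ 22^2 = 484 ≡ 10 (mod 79)
41^8 = (41^4)^2 ≡ 10^2 = 100 ≡ 21 (mod 79)
41^16 = (41^8)^2 ≡ 21^2 = 441 ≡ 46 (mod 79)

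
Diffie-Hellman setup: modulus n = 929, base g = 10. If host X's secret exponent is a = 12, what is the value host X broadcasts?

744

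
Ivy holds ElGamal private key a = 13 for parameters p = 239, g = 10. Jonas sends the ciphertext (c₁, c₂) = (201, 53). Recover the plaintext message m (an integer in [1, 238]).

137

Shared mask s = c₁^a mod p = 201^13 mod 239.
201^1 ≡ 201 (mod 239)
201^2 = (201^1)^2 ≡ 201^2 = 40401 ≡ 10 (mod 239)
201^4 = (201^2)^2 ≡ 10^2 = 100 ≡ 100 (mod 239)
201^8 = (201^4)^2 ≡ 100^2 = 10000 ≡ 201 (mod 239)
201^13 = 201^8 · 201^4 · 201^1 ≡ 201 · 100 · 201 ≡ 44 (mod 239).
So s = 44; s⁻¹ ≡ 201 (mod 239).
m = c₂ · s⁻¹ mod 239 = 53 · 201 mod 239 = 137.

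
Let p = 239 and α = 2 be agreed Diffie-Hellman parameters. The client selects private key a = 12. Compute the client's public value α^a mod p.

Public value = 2^12 mod 239.
2^1 ≡ 2 (mod 239)
2^2 = (2^1)^2 ≡ 2^2 = 4 ≡ 4 (mod 239)
2^4 = (2^2)^2 ≡ 4^2 = 16 ≡ 16 (mod 239)
2^8 = (2^4)^2 ≡ 16^2 = 256 ≡ 17 (mod 239)
2^12 = 2^8 · 2^4 ≡ 17 · 16 ≡ 33 (mod 239).

33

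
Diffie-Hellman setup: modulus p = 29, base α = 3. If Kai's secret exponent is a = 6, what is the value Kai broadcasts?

4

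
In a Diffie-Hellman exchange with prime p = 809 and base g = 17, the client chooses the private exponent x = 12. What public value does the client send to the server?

159

Public value = 17^12 mod 809.
17^1 ≡ 17 (mod 809)
17^2 = (17^1)^2 ≡ 17^2 = 289 ≡ 289 (mod 809)
17^4 = (17^2)^2 ≡ 289^2 = 83521 ≡ 194 (mod 809)
17^8 = (17^4)^2 ≡ 194^2 = 37636 ≡ 422 (mod 809)
17^12 = 17^8 · 17^4 ≡ 422 · 194 ≡ 159 (mod 809).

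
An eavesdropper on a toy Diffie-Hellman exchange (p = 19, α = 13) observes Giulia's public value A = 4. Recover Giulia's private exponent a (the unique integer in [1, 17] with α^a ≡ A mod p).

Try successive powers of 13 modulo 19:
13^1 ≡ 13
13^2 ≡ 17
13^3 ≡ 12
13^4 ≡ 4
Found: a = 4.

4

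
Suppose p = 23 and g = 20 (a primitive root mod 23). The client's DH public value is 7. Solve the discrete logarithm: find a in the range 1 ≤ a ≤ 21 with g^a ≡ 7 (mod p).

Try successive powers of 20 modulo 23:
20^1 ≡ 20
20^2 ≡ 9
20^3 ≡ 19
20^4 ≡ 12
20^5 ≡ 10
20^6 ≡ 16
20^7 ≡ 21
20^8 ≡ 6
20^9 ≡ 5
20^10 ≡ 8
20^11 ≡ 22
20^12 ≡ 3
20^13 ≡ 14
20^14 ≡ 4
20^15 ≡ 11
20^16 ≡ 13
20^17 ≡ 7
Found: a = 17.

17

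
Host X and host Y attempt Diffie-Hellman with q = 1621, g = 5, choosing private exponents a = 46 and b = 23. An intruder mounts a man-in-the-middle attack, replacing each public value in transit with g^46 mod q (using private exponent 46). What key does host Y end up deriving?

Host Y receives an intruder's public value M = 5^46 mod 1621 instead of the honest one.
5^1 ≡ 5 (mod 1621)
5^2 = (5^1)^2 ≡ 5^2 = 25 ≡ 25 (mod 1621)
5^4 = (5^2)^2 ≡ 25^2 = 625 ≡ 625 (mod 1621)
5^8 = (5^4)^2 ≡ 625^2 = 390625 ≡ 1585 (mod 1621)
5^16 = (5^8)^2 ≡ 1585^2 = 2512225 ≡ 1296 (mod 1621)
5^32 = (5^16)^2 ≡ 1296^2 = 1679616 ≡ 260 (mod 1621)
5^46 = 5^32 · 5^8 · 5^4 · 5^2 ≡ 260 · 1585 · 625 · 25 ≡ 1483 (mod 1621).
So M = 1483. Host Y computes K = M^23 mod 1621.
1483^1 ≡ 1483 (mod 1621)
1483^2 = (1483^1)^2 ≡ 1483^2 = 2199289 ≡ 1213 (mod 1621)
1483^4 = (1483^2)^2 ≡ 1213^2 = 1471369 ≡ 1122 (mod 1621)
1483^8 = (1483^4)^2 ≡ 1122^2 = 1258884 ≡ 988 (mod 1621)
1483^16 = (1483^8)^2 ≡ 988^2 = 976144 ≡ 302 (mod 1621)
1483^23 = 1483^16 · 1483^4 · 1483^2 · 1483^1 ≡ 302 · 1122 · 1213 · 1483 ≡ 610 (mod 1621).

610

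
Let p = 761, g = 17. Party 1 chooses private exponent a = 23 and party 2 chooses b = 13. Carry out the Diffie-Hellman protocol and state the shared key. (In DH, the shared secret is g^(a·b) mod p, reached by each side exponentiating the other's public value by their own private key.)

91

Party 2 sends B = g^b mod p = 17^13 mod 761.
17^1 ≡ 17 (mod 761)
17^2 = (17^1)^2 ≡ 17^2 = 289 ≡ 289 (mod 761)
17^4 = (17^2)^2 ≡ 289^2 = 83521 ≡ 572 (mod 761)
17^8 = (17^4)^2 ≡ 572^2 = 327184 ≡ 715 (mod 761)
17^13 = 17^8 · 17^4 · 17^1 ≡ 715 · 572 · 17 ≡ 164 (mod 761).
So B = 164. Party 1 then computes K = B^a mod p = 164^23 mod 761.
164^1 ≡ 164 (mod 761)
164^2 = (164^1)^2 ≡ 164^2 = 26896 ≡ 261 (mod 761)
164^4 = (164^2)^2 ≡ 261^2 = 68121 ≡ 392 (mod 761)
164^8 = (164^4)^2 ≡ 392^2 = 153664 ≡ 703 (mod 761)
164^16 = (164^8)^2 ≡ 703^2 = 494209 ≡ 320 (mod 761)
164^23 = 164^16 · 164^4 · 164^2 · 164^1 ≡ 320 · 392 · 261 · 164 ≡ 91 (mod 761).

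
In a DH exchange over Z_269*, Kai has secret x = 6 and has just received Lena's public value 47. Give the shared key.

121

Shared key K = 47^6 mod 269.
47^1 ≡ 47 (mod 269)
47^2 = (47^1)^2 ≡ 47^2 = 2209 ≡ 57 (mod 269)
47^4 = (47^2)^2 ≡ 57^2 = 3249 ≡ 21 (mod 269)
47^6 = 47^4 · 47^2 ≡ 21 · 57 ≡ 121 (mod 269).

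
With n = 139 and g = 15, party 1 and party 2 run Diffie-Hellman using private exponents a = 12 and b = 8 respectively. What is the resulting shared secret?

106

Party 1 sends A = g^a mod n = 15^12 mod 139.
15^1 ≡ 15 (mod 139)
15^2 = (15^1)^2 ≡ 15^2 = 225 ≡ 86 (mod 139)
15^4 = (15^2)^2 ≡ 86^2 = 7396 ≡ 29 (mod 139)
15^8 = (15^4)^2 ≡ 29^2 = 841 ≡ 7 (mod 139)
15^12 = 15^8 · 15^4 ≡ 7 · 29 ≡ 64 (mod 139).
So A = 64. Party 2 then computes K = A^b mod n = 64^8 mod 139.
64^1 ≡ 64 (mod 139)
64^2 = (64^1)^2 ≡ 64^2 = 4096 ≡ 65 (mod 139)
64^4 = (64^2)^2 ≡ 65^2 = 4225 ≡ 55 (mod 139)
64^8 = (64^4)^2 ≡ 55^2 = 3025 ≡ 106 (mod 139)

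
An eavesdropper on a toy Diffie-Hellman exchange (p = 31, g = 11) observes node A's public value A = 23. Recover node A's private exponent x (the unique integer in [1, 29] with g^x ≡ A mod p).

9

Try successive powers of 11 modulo 31:
11^1 ≡ 11
11^2 ≡ 28
11^3 ≡ 29
11^4 ≡ 9
11^5 ≡ 6
11^6 ≡ 4
11^7 ≡ 13
11^8 ≡ 19
11^9 ≡ 23
Found: x = 9.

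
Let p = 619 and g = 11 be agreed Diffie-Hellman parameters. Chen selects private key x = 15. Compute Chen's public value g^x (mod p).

Public value = 11^15 (mod 619).
11^1 ≡ 11 (mod 619)
11^2 = (11^1)^2 ≡ 11^2 = 121 ≡ 121 (mod 619)
11^4 = (11^2)^2 ≡ 121^2 = 14641 ≡ 404 (mod 619)
11^8 = (11^4)^2 ≡ 404^2 = 163216 ≡ 419 (mod 619)
11^15 = 11^8 · 11^4 · 11^2 · 11^1 ≡ 419 · 404 · 121 · 11 ≡ 260 (mod 619).

260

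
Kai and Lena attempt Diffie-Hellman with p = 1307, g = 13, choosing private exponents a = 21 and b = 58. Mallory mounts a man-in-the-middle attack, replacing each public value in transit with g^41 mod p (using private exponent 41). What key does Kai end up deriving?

1077

Kai receives Mallory's public value M = 13^41 mod 1307 instead of the honest one.
13^1 ≡ 13 (mod 1307)
13^2 = (13^1)^2 ≡ 13^2 = 169 ≡ 169 (mod 1307)
13^4 = (13^2)^2 ≡ 169^2 = 28561 ≡ 1114 (mod 1307)
13^8 = (13^4)^2 ≡ 1114^2 = 1240996 ≡ 653 (mod 1307)
13^16 = (13^8)^2 ≡ 653^2 = 426409 ≡ 327 (mod 1307)
13^32 = (13^16)^2 ≡ 327^2 = 106929 ≡ 1062 (mod 1307)
13^41 = 13^32 · 13^8 · 13^1 ≡ 1062 · 653 · 13 ≡ 939 (mod 1307).
So M = 939. Kai computes K = M^21 mod 1307.
939^1 ≡ 939 (mod 1307)
939^2 = (939^1)^2 ≡ 939^2 = 881721 ≡ 803 (mod 1307)
939^4 = (939^2)^2 ≡ 803^2 = 644809 ≡ 458 (mod 1307)
939^8 = (939^4)^2 ≡ 458^2 = 209764 ≡ 644 (mod 1307)
939^16 = (939^8)^2 ≡ 644^2 = 414736 ≡ 417 (mod 1307)
939^21 = 939^16 · 939^4 · 939^1 ≡ 417 · 458 · 939 ≡ 1077 (mod 1307).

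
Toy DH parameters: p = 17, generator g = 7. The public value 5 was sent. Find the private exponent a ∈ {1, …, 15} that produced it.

Try successive powers of 7 modulo 17:
7^1 ≡ 7
7^2 ≡ 15
7^3 ≡ 3
7^4 ≡ 4
7^5 ≡ 11
7^6 ≡ 9
7^7 ≡ 12
7^8 ≡ 16
7^9 ≡ 10
7^10 ≡ 2
7^11 ≡ 14
7^12 ≡ 13
7^13 ≡ 6
7^14 ≡ 8
7^15 ≡ 5
Found: a = 15.

15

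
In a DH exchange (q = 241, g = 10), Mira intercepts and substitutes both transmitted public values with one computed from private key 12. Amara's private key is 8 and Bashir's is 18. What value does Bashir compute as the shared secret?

Bashir receives Mira's public value M = 10^12 mod 241 instead of the honest one.
10^1 ≡ 10 (mod 241)
10^2 = (10^1)^2 ≡ 10^2 = 100 ≡ 100 (mod 241)
10^4 = (10^2)^2 ≡ 100^2 = 10000 ≡ 119 (mod 241)
10^8 = (10^4)^2 ≡ 119^2 = 14161 ≡ 183 (mod 241)
10^12 = 10^8 · 10^4 ≡ 183 · 119 ≡ 87 (mod 241).
So M = 87. Bashir computes K = M^18 mod 241.
87^1 ≡ 87 (mod 241)
87^2 = (87^1)^2 ≡ 87^2 = 7569 ≡ 98 (mod 241)
87^4 = (87^2)^2 ≡ 98^2 = 9604 ≡ 205 (mod 241)
87^8 = (87^4)^2 ≡ 205^2 = 42025 ≡ 91 (mod 241)
87^16 = (87^8)^2 ≡ 91^2 = 8281 ≡ 87 (mod 241)
87^18 = 87^16 · 87^2 ≡ 87 · 98 ≡ 91 (mod 241).

91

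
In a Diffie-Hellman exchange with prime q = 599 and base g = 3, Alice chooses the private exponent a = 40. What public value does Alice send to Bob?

100

Public value = 3^40 mod 599.
3^1 ≡ 3 (mod 599)
3^2 = (3^1)^2 ≡ 3^2 = 9 ≡ 9 (mod 599)
3^4 = (3^2)^2 ≡ 9^2 = 81 ≡ 81 (mod 599)
3^8 = (3^4)^2 ≡ 81^2 = 6561 ≡ 571 (mod 599)
3^16 = (3^8)^2 ≡ 571^2 = 326041 ≡ 185 (mod 599)
3^32 = (3^16)^2 ≡ 185^2 = 34225 ≡ 82 (mod 599)
3^40 = 3^32 · 3^8 ≡ 82 · 571 ≡ 100 (mod 599).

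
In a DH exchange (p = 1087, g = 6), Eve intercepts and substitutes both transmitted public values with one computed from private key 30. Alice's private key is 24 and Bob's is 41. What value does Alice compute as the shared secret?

1061

Alice receives Eve's public value M = 6^30 mod 1087 instead of the honest one.
6^1 ≡ 6 (mod 1087)
6^2 = (6^1)^2 ≡ 6^2 = 36 ≡ 36 (mod 1087)
6^4 = (6^2)^2 ≡ 36^2 = 1296 ≡ 209 (mod 1087)
6^8 = (6^4)^2 ≡ 209^2 = 43681 ≡ 201 (mod 1087)
6^16 = (6^8)^2 ≡ 201^2 = 40401 ≡ 182 (mod 1087)
6^30 = 6^16 · 6^8 · 6^4 · 6^2 ≡ 182 · 201 · 209 · 36 ≡ 437 (mod 1087).
So M = 437. Alice computes K = M^24 mod 1087.
437^1 ≡ 437 (mod 1087)
437^2 = (437^1)^2 ≡ 437^2 = 190969 ≡ 744 (mod 1087)
437^4 = (437^2)^2 ≡ 744^2 = 553536 ≡ 253 (mod 1087)
437^8 = (437^4)^2 ≡ 253^2 = 64009 ≡ 963 (mod 1087)
437^16 = (437^8)^2 ≡ 963^2 = 927369 ≡ 158 (mod 1087)
437^24 = 437^16 · 437^8 ≡ 158 · 963 ≡ 1061 (mod 1087).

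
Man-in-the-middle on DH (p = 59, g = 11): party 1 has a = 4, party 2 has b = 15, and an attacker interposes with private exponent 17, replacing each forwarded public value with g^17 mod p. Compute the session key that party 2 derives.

24

Party 2 receives an attacker's public value M = 11^17 mod 59 instead of the honest one.
11^1 ≡ 11 (mod 59)
11^2 = (11^1)^2 ≡ 11^2 = 121 ≡ 3 (mod 59)
11^4 = (11^2)^2 ≡ 3^2 = 9 ≡ 9 (mod 59)
11^8 = (11^4)^2 ≡ 9^2 = 81 ≡ 22 (mod 59)
11^16 = (11^8)^2 ≡ 22^2 = 484 ≡ 12 (mod 59)
11^17 = 11^16 · 11^1 ≡ 12 · 11 ≡ 14 (mod 59).
So M = 14. Party 2 computes K = M^15 mod 59.
14^1 ≡ 14 (mod 59)
14^2 = (14^1)^2 ≡ 14^2 = 196 ≡ 19 (mod 59)
14^4 = (14^2)^2 ≡ 19^2 = 361 ≡ 7 (mod 59)
14^8 = (14^4)^2 ≡ 7^2 = 49 ≡ 49 (mod 59)
14^15 = 14^8 · 14^4 · 14^2 · 14^1 ≡ 49 · 7 · 19 · 14 ≡ 24 (mod 59).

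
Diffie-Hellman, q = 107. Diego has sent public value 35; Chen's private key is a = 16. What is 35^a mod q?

Shared key K = 35^16 mod 107.
35^1 ≡ 35 (mod 107)
35^2 = (35^1)^2 ≡ 35^2 = 1225 ≡ 48 (mod 107)
35^4 = (35^2)^2 ≡ 48^2 = 2304 ≡ 57 (mod 107)
35^8 = (35^4)^2 ≡ 57^2 = 3249 ≡ 39 (mod 107)
35^16 = (35^8)^2 ≡ 39^2 = 1521 ≡ 23 (mod 107)

23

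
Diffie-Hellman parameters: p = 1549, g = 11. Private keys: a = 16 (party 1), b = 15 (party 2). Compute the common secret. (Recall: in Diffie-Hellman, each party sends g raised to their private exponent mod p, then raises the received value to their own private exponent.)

Party 1 sends A = g^a mod p = 11^16 mod 1549.
11^1 ≡ 11 (mod 1549)
11^2 = (11^1)^2 ≡ 11^2 = 121 ≡ 121 (mod 1549)
11^4 = (11^2)^2 ≡ 121^2 = 14641 ≡ 700 (mod 1549)
11^8 = (11^4)^2 ≡ 700^2 = 490000 ≡ 516 (mod 1549)
11^16 = (11^8)^2 ≡ 516^2 = 266256 ≡ 1377 (mod 1549)
So A = 1377. Party 2 then computes K = A^b mod p = 1377^15 mod 1549.
1377^1 ≡ 1377 (mod 1549)
1377^2 = (1377^1)^2 ≡ 1377^2 = 1896129 ≡ 153 (mod 1549)
1377^4 = (1377^2)^2 ≡ 153^2 = 23409 ≡ 174 (mod 1549)
1377^8 = (1377^4)^2 ≡ 174^2 = 30276 ≡ 845 (mod 1549)
1377^15 = 1377^8 · 1377^4 · 1377^2 · 1377^1 ≡ 845 · 174 · 153 · 1377 ≡ 973 (mod 1549).

973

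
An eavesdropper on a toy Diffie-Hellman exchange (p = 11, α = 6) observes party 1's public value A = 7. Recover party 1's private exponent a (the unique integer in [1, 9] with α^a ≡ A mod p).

Try successive powers of 6 modulo 11:
6^1 ≡ 6
6^2 ≡ 3
6^3 ≡ 7
Found: a = 3.

3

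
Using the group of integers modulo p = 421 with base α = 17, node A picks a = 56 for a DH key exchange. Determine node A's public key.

Public value = 17^56 mod 421.
17^1 ≡ 17 (mod 421)
17^2 = (17^1)^2 ≡ 17^2 = 289 ≡ 289 (mod 421)
17^4 = (17^2)^2 ≡ 289^2 = 83521 ≡ 163 (mod 421)
17^8 = (17^4)^2 ≡ 163^2 = 26569 ≡ 46 (mod 421)
17^16 = (17^8)^2 ≡ 46^2 = 2116 ≡ 11 (mod 421)
17^32 = (17^16)^2 ≡ 11^2 = 121 ≡ 121 (mod 421)
17^56 = 17^32 · 17^16 · 17^8 ≡ 121 · 11 · 46 ≡ 181 (mod 421).

181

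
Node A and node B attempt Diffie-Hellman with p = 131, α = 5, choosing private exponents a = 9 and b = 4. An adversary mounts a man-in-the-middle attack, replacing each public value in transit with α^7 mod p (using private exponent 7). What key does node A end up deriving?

21

Node A receives an adversary's public value M = 5^7 mod 131 instead of the honest one.
5^1 ≡ 5 (mod 131)
5^2 = (5^1)^2 ≡ 5^2 = 25 ≡ 25 (mod 131)
5^4 = (5^2)^2 ≡ 25^2 = 625 ≡ 101 (mod 131)
5^7 = 5^4 · 5^2 · 5^1 ≡ 101 · 25 · 5 ≡ 49 (mod 131).
So M = 49. Node A computes K = M^9 mod 131.
49^1 ≡ 49 (mod 131)
49^2 = (49^1)^2 ≡ 49^2 = 2401 ≡ 43 (mod 131)
49^4 = (49^2)^2 ≡ 43^2 = 1849 ≡ 15 (mod 131)
49^8 = (49^4)^2 ≡ 15^2 = 225 ≡ 94 (mod 131)
49^9 = 49^8 · 49^1 ≡ 94 · 49 ≡ 21 (mod 131).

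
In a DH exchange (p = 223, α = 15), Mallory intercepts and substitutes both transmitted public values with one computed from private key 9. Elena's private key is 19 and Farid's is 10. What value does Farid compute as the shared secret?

Farid receives Mallory's public value M = 15^9 mod 223 instead of the honest one.
15^1 ≡ 15 (mod 223)
15^2 = (15^1)^2 ≡ 15^2 = 225 ≡ 2 (mod 223)
15^4 = (15^2)^2 ≡ 2^2 = 4 ≡ 4 (mod 223)
15^8 = (15^4)^2 ≡ 4^2 = 16 ≡ 16 (mod 223)
15^9 = 15^8 · 15^1 ≡ 16 · 15 ≡ 17 (mod 223).
So M = 17. Farid computes K = M^10 mod 223.
17^1 ≡ 17 (mod 223)
17^2 = (17^1)^2 ≡ 17^2 = 289 ≡ 66 (mod 223)
17^4 = (17^2)^2 ≡ 66^2 = 4356 ≡ 119 (mod 223)
17^8 = (17^4)^2 ≡ 119^2 = 14161 ≡ 112 (mod 223)
17^10 = 17^8 · 17^2 ≡ 112 · 66 ≡ 33 (mod 223).

33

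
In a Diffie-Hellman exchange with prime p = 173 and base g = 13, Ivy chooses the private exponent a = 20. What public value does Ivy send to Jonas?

Public value = 13^20 mod 173.
13^1 ≡ 13 (mod 173)
13^2 = (13^1)^2 ≡ 13^2 = 169 ≡ 169 (mod 173)
13^4 = (13^2)^2 ≡ 169^2 = 28561 ≡ 16 (mod 173)
13^8 = (13^4)^2 ≡ 16^2 = 256 ≡ 83 (mod 173)
13^16 = (13^8)^2 ≡ 83^2 = 6889 ≡ 142 (mod 173)
13^20 = 13^16 · 13^4 ≡ 142 · 16 ≡ 23 (mod 173).

23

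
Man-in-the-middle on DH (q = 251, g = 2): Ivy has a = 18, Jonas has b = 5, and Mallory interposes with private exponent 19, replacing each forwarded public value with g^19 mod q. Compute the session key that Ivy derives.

Ivy receives Mallory's public value M = 2^19 mod 251 instead of the honest one.
2^1 ≡ 2 (mod 251)
2^2 = (2^1)^2 ≡ 2^2 = 4 ≡ 4 (mod 251)
2^4 = (2^2)^2 ≡ 4^2 = 16 ≡ 16 (mod 251)
2^8 = (2^4)^2 ≡ 16^2 = 256 ≡ 5 (mod 251)
2^16 = (2^8)^2 ≡ 5^2 = 25 ≡ 25 (mod 251)
2^19 = 2^16 · 2^2 · 2^1 ≡ 25 · 4 · 2 ≡ 200 (mod 251).
So M = 200. Ivy computes K = M^18 mod 251.
200^1 ≡ 200 (mod 251)
200^2 = (200^1)^2 ≡ 200^2 = 40000 ≡ 91 (mod 251)
200^4 = (200^2)^2 ≡ 91^2 = 8281 ≡ 249 (mod 251)
200^8 = (200^4)^2 ≡ 249^2 = 62001 ≡ 4 (mod 251)
200^16 = (200^8)^2 ≡ 4^2 = 16 ≡ 16 (mod 251)
200^18 = 200^16 · 200^2 ≡ 16 · 91 ≡ 201 (mod 251).

201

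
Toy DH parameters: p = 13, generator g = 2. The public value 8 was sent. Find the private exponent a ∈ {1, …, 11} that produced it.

Try successive powers of 2 modulo 13:
2^1 ≡ 2
2^2 ≡ 4
2^3 ≡ 8
Found: a = 3.

3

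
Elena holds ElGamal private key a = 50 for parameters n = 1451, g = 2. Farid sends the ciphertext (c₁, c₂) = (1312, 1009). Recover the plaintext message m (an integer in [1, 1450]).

Shared mask s = c₁^a mod n = 1312^50 mod 1451.
1312^1 ≡ 1312 (mod 1451)
1312^2 = (1312^1)^2 ≡ 1312^2 = 1721344 ≡ 458 (mod 1451)
1312^4 = (1312^2)^2 ≡ 458^2 = 209764 ≡ 820 (mod 1451)
1312^8 = (1312^4)^2 ≡ 820^2 = 672400 ≡ 587 (mod 1451)
1312^16 = (1312^8)^2 ≡ 587^2 = 344569 ≡ 682 (mod 1451)
1312^32 = (1312^16)^2 ≡ 682^2 = 465124 ≡ 804 (mod 1451)
1312^50 = 1312^32 · 1312^16 · 1312^2 ≡ 804 · 682 · 458 ≡ 948 (mod 1451).
So s = 948; s⁻¹ ≡ 75 (mod 1451).
m = c₂ · s⁻¹ mod 1451 = 1009 · 75 mod 1451 = 223.

223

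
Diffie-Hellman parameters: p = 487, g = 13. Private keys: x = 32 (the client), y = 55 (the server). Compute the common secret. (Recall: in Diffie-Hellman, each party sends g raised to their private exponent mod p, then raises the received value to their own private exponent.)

286

The server sends B = g^y mod p = 13^55 mod 487.
13^1 ≡ 13 (mod 487)
13^2 = (13^1)^2 ≡ 13^2 = 169 ≡ 169 (mod 487)
13^4 = (13^2)^2 ≡ 169^2 = 28561 ≡ 315 (mod 487)
13^8 = (13^4)^2 ≡ 315^2 = 99225 ≡ 364 (mod 487)
13^16 = (13^8)^2 ≡ 364^2 = 132496 ≡ 32 (mod 487)
13^32 = (13^16)^2 ≡ 32^2 = 1024 ≡ 50 (mod 487)
13^55 = 13^32 · 13^16 · 13^4 · 13^2 · 13^1 ≡ 50 · 32 · 315 · 169 · 13 ≡ 483 (mod 487).
So B = 483. The client then computes K = B^x mod p = 483^32 mod 487.
483^1 ≡ 483 (mod 487)
483^2 = (483^1)^2 ≡ 483^2 = 233289 ≡ 16 (mod 487)
483^4 = (483^2)^2 ≡ 16^2 = 256 ≡ 256 (mod 487)
483^8 = (483^4)^2 ≡ 256^2 = 65536 ≡ 278 (mod 487)
483^16 = (483^8)^2 ≡ 278^2 = 77284 ≡ 338 (mod 487)
483^32 = (483^16)^2 ≡ 338^2 = 114244 ≡ 286 (mod 487)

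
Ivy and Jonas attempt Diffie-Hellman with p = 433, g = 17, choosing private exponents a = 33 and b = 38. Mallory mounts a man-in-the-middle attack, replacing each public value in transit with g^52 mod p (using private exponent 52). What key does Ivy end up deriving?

296

Ivy receives Mallory's public value M = 17^52 mod 433 instead of the honest one.
17^1 ≡ 17 (mod 433)
17^2 = (17^1)^2 ≡ 17^2 = 289 ≡ 289 (mod 433)
17^4 = (17^2)^2 ≡ 289^2 = 83521 ≡ 385 (mod 433)
17^8 = (17^4)^2 ≡ 385^2 = 148225 ≡ 139 (mod 433)
17^16 = (17^8)^2 ≡ 139^2 = 19321 ≡ 269 (mod 433)
17^32 = (17^16)^2 ≡ 269^2 = 72361 ≡ 50 (mod 433)
17^52 = 17^32 · 17^16 · 17^4 ≡ 50 · 269 · 385 ≡ 3 (mod 433).
So M = 3. Ivy computes K = M^33 mod 433.
3^1 ≡ 3 (mod 433)
3^2 = (3^1)^2 ≡ 3^2 = 9 ≡ 9 (mod 433)
3^4 = (3^2)^2 ≡ 9^2 = 81 ≡ 81 (mod 433)
3^8 = (3^4)^2 ≡ 81^2 = 6561 ≡ 66 (mod 433)
3^16 = (3^8)^2 ≡ 66^2 = 4356 ≡ 26 (mod 433)
3^32 = (3^16)^2 ≡ 26^2 = 676 ≡ 243 (mod 433)
3^33 = 3^32 · 3^1 ≡ 243 · 3 ≡ 296 (mod 433).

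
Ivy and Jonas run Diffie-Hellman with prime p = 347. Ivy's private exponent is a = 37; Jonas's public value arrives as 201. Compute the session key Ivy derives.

Shared key K = 201^37 mod 347.
201^1 ≡ 201 (mod 347)
201^2 = (201^1)^2 ≡ 201^2 = 40401 ≡ 149 (mod 347)
201^4 = (201^2)^2 ≡ 149^2 = 22201 ≡ 340 (mod 347)
201^8 = (201^4)^2 ≡ 340^2 = 115600 ≡ 49 (mod 347)
201^16 = (201^8)^2 ≡ 49^2 = 2401 ≡ 319 (mod 347)
201^32 = (201^16)^2 ≡ 319^2 = 101761 ≡ 90 (mod 347)
201^37 = 201^32 · 201^4 · 201^1 ≡ 90 · 340 · 201 ≡ 25 (mod 347).

25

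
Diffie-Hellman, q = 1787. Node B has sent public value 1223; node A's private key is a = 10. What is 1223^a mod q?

Shared key K = 1223^10 mod 1787.
1223^1 ≡ 1223 (mod 1787)
1223^2 = (1223^1)^2 ≡ 1223^2 = 1495729 ≡ 10 (mod 1787)
1223^4 = (1223^2)^2 ≡ 10^2 = 100 ≡ 100 (mod 1787)
1223^8 = (1223^4)^2 ≡ 100^2 = 10000 ≡ 1065 (mod 1787)
1223^10 = 1223^8 · 1223^2 ≡ 1065 · 10 ≡ 1715 (mod 1787).

1715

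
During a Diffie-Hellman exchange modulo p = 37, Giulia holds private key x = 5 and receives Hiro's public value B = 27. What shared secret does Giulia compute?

Shared key K = 27^5 mod 37.
27^1 ≡ 27 (mod 37)
27^2 = (27^1)^2 ≡ 27^2 = 729 ≡ 26 (mod 37)
27^4 = (27^2)^2 ≡ 26^2 = 676 ≡ 10 (mod 37)
27^5 = 27^4 · 27^1 ≡ 10 · 27 ≡ 11 (mod 37).

11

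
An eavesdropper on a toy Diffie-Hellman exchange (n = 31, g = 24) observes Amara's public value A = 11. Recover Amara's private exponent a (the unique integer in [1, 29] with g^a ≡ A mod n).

Try successive powers of 24 modulo 31:
24^1 ≡ 24
24^2 ≡ 18
24^3 ≡ 29
24^4 ≡ 14
24^5 ≡ 26
24^6 ≡ 4
24^7 ≡ 3
24^8 ≡ 10
24^9 ≡ 23
24^10 ≡ 25
24^11 ≡ 11
Found: a = 11.

11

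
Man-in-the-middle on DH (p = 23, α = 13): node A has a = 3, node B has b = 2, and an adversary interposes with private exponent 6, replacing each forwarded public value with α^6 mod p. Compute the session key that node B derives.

13

Node B receives an adversary's public value M = 13^6 mod 23 instead of the honest one.
13^1 ≡ 13 (mod 23)
13^2 = (13^1)^2 ≡ 13^2 = 169 ≡ 8 (mod 23)
13^4 = (13^2)^2 ≡ 8^2 = 64 ≡ 18 (mod 23)
13^6 = 13^4 · 13^2 ≡ 18 · 8 ≡ 6 (mod 23).
So M = 6. Node B computes K = M^2 mod 23.
6^1 ≡ 6 (mod 23)
6^2 = (6^1)^2 ≡ 6^2 = 36 ≡ 13 (mod 23)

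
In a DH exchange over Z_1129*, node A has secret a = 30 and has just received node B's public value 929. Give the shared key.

853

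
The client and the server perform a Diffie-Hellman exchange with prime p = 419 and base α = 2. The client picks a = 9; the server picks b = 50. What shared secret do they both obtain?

The server sends B = α^b mod p = 2^50 mod 419.
2^1 ≡ 2 (mod 419)
2^2 = (2^1)^2 ≡ 2^2 = 4 ≡ 4 (mod 419)
2^4 = (2^2)^2 ≡ 4^2 = 16 ≡ 16 (mod 419)
2^8 = (2^4)^2 ≡ 16^2 = 256 ≡ 256 (mod 419)
2^16 = (2^8)^2 ≡ 256^2 = 65536 ≡ 172 (mod 419)
2^32 = (2^16)^2 ≡ 172^2 = 29584 ≡ 254 (mod 419)
2^50 = 2^32 · 2^16 · 2^2 ≡ 254 · 172 · 4 ≡ 29 (mod 419).
So B = 29. The client then computes K = B^a mod p = 29^9 mod 419.
29^1 ≡ 29 (mod 419)
29^2 = (29^1)^2 ≡ 29^2 = 841 ≡ 3 (mod 419)
29^4 = (29^2)^2 ≡ 3^2 = 9 ≡ 9 (mod 419)
29^8 = (29^4)^2 ≡ 9^2 = 81 ≡ 81 (mod 419)
29^9 = 29^8 · 29^1 ≡ 81 · 29 ≡ 254 (mod 419).

254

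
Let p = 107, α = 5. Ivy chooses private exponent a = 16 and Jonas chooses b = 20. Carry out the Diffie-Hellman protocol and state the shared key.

Jonas sends B = α^b mod p = 5^20 mod 107.
5^1 ≡ 5 (mod 107)
5^2 = (5^1)^2 ≡ 5^2 = 25 ≡ 25 (mod 107)
5^4 = (5^2)^2 ≡ 25^2 = 625 ≡ 90 (mod 107)
5^8 = (5^4)^2 ≡ 90^2 = 8100 ≡ 75 (mod 107)
5^16 = (5^8)^2 ≡ 75^2 = 5625 ≡ 61 (mod 107)
5^20 = 5^16 · 5^4 ≡ 61 · 90 ≡ 33 (mod 107).
So B = 33. Ivy then computes K = B^a mod p = 33^16 mod 107.
33^1 ≡ 33 (mod 107)
33^2 = (33^1)^2 ≡ 33^2 = 1089 ≡ 19 (mod 107)
33^4 = (33^2)^2 ≡ 19^2 = 361 ≡ 40 (mod 107)
33^8 = (33^4)^2 ≡ 40^2 = 1600 ≡ 102 (mod 107)
33^16 = (33^8)^2 ≡ 102^2 = 10404 ≡ 25 (mod 107)

25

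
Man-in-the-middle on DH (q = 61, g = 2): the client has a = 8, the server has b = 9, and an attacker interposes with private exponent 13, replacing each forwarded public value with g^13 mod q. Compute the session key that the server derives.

The server receives an attacker's public value M = 2^13 mod 61 instead of the honest one.
2^1 ≡ 2 (mod 61)
2^2 = (2^1)^2 ≡ 2^2 = 4 ≡ 4 (mod 61)
2^4 = (2^2)^2 ≡ 4^2 = 16 ≡ 16 (mod 61)
2^8 = (2^4)^2 ≡ 16^2 = 256 ≡ 12 (mod 61)
2^13 = 2^8 · 2^4 · 2^1 ≡ 12 · 16 · 2 ≡ 18 (mod 61).
So M = 18. The server computes K = M^9 mod 61.
18^1 ≡ 18 (mod 61)
18^2 = (18^1)^2 ≡ 18^2 = 324 ≡ 19 (mod 61)
18^4 = (18^2)^2 ≡ 19^2 = 361 ≡ 56 (mod 61)
18^8 = (18^4)^2 ≡ 56^2 = 3136 ≡ 25 (mod 61)
18^9 = 18^8 · 18^1 ≡ 25 · 18 ≡ 23 (mod 61).

23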